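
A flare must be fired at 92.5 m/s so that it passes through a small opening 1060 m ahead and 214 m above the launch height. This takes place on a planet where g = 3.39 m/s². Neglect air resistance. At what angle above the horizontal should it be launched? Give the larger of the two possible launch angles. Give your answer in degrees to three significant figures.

76.9°

Trajectory: y = x tanθ − g x² (1 + tan²θ)/(2v₀²). With x = 1060, y = 214, v₀ = 92.5, g = 3.39:
222.6 tan²θ − 1060 tanθ + (436.6) = 0.
tanθ = [1060 ± √(1060² − 4 × 222.6 × (436.6))] / (2 × 222.6) = (1060 ± 857.3) / 445.2, giving tanθ = 0.4554 or 4.307.
θ = 24.49° or 76.93°; the larger is 76.93°.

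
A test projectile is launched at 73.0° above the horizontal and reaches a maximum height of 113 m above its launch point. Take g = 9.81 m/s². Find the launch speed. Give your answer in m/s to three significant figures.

At the peak v_y = 0, so v_y0 = √(2gH) = √(2 × 9.81 × 113) = 47.09 m/s.
v_y0 = v₀ sin θ ⇒ v₀ = 47.09 / sin 73.0° = 49.24 m/s.

49.2 m/s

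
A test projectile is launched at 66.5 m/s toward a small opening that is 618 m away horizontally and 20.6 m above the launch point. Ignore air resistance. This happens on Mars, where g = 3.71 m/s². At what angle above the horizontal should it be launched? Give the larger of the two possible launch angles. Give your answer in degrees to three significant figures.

74.2°

Trajectory: y = x tanθ − g x² (1 + tan²θ)/(2v₀²). With x = 618, y = 20.6, v₀ = 66.5, g = 3.71:
160.2 tan²θ − 618 tanθ + (180.8) = 0.
tanθ = [618 ± √(618² − 4 × 160.2 × (180.8))] / (2 × 160.2) = (618 ± 515.8) / 320.4, giving tanθ = 0.3189 or 3.539.
θ = 17.69° or 74.22°; the larger is 74.22°.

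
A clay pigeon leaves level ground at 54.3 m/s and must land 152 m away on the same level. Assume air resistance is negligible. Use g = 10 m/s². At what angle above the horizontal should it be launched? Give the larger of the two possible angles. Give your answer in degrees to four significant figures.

R = v₀² sin 2θ / g gives sin 2θ = gR/v₀² = 10.0·152/54.3² = 0.5155.
2θ = 31.03° or 180° − 31.03° = 149.0°, so θ = 15.52° or 74.48°.
The larger angle is 74.48°.

74.48°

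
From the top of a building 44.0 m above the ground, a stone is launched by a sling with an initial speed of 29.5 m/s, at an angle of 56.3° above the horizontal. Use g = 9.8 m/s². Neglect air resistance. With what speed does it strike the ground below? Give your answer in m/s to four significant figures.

41.63 m/s

Horizontal component vₓ = 29.50 cos 56.3° = 16.37 m/s; vertical v_y0 = 29.50 sin 56.3° = 24.54 m/s.
The projectile lands when y = 44.0 + (24.54) t − ½·9.80·t² = 0. Positive root: t = (24.54 + √(24.54² + 2·9.80·44.0)) / 9.80 = (24.54 + 38.27) / 9.80 = 6.410 s.
Vertical velocity at impact: v_y = v_y0 − g t = 24.54 − 9.80 × 6.410 = −38.27 m/s.
Speed: |v| = √(vₓ² + v_y²) = √(16.37² + 38.27²) = 41.63 m/s.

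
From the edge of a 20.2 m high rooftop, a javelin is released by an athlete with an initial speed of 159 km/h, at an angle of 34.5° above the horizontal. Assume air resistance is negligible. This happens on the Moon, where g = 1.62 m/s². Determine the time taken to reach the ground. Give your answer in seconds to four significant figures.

Convert: 159 km/h = 159/3.6 = 44.17 m/s.
Components: vₓ = 44.17 cos 34.5° = 36.40 m/s, v_y0 = 44.17 sin 34.5° = 25.02 m/s.
With up positive and y = 0 at the ground: y(t) = 20.2 + (25.02) t − 0.8100 t². Setting y = 0 and taking the positive root: t = [25.02 + √(25.02² + 2·1.62·20.2)] / 1.62 = (25.02 + 26.29) / 1.62 = 31.67 s.

31.67 s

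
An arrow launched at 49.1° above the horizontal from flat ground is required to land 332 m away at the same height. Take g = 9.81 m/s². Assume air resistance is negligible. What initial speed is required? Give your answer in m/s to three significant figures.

On level ground R = v₀² sin 2θ / g ⇒ v₀ = √(gR / sin 2θ).
v₀ = √(9.81 × 332 / sin 98.20°) = √(3257 / 0.9898) = √3290.6 = 57.36 m/s.

57.4 m/s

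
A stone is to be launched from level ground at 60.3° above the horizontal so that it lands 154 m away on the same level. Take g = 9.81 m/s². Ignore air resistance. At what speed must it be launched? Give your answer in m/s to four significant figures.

On level ground R = v₀² sin 2θ / g ⇒ v₀ = √(gR / sin 2θ).
v₀ = √(9.81 × 154 / sin 120.6°) = √(1511 / 0.8607) = √1755.2 = 41.89 m/s.

41.89 m/s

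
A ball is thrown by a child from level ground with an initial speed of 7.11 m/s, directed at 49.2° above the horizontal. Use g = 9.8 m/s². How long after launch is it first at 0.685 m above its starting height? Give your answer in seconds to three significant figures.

Components: vₓ = 7.110 cos 49.2° = 4.646 m/s, v_y0 = 7.110 sin 49.2° = 5.382 m/s.
Require v_y0 t − ½ g t² = 0.685, i.e. 4.900 t² − 5.382 t + 0.685 = 0.
t = [5.382 ± √(5.382² − 2·9.80·0.685)] / 9.80 = (5.382 ± 3.942) / 9.80, so t = 0.1469 s or t = 0.9515 s.
The first (ascending) time is 0.1469 s.

0.147 s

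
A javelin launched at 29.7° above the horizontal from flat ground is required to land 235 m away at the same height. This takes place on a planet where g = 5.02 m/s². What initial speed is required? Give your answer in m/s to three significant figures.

37.0 m/s

From R = (v₀² / g) sin 2θ: v₀ = √(gR / sin 2θ).
v₀ = √(5.02 × 235 / sin 59.40°) = √(1180 / 0.8607) = √1370.6 = 37.02 m/s.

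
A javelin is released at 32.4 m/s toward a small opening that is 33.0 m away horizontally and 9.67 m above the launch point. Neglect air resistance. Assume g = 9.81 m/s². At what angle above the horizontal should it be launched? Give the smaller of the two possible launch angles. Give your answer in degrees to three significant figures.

Trajectory: y = x tanθ − g x² (1 + tan²θ)/(2v₀²). With x = 33.0, y = 9.67, v₀ = 32.4, g = 9.81:
5.088 tan²θ − 33.0 tanθ + (14.76) = 0.
tanθ = [33.0 ± √(33.0² − 4 × 5.088 × (14.76))] / (2 × 5.088) = (33.0 ± 28.08) / 10.18, giving tanθ = 0.4832 or 6.002.
θ = 25.79° or 80.54°; the smaller is 25.79°.

25.8°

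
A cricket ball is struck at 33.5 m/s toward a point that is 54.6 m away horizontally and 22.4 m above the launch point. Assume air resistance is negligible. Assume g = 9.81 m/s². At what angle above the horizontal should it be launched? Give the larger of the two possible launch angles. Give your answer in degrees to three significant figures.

73.6°

Trajectory: y = x tanθ − g x² (1 + tan²θ)/(2v₀²). With x = 54.6, y = 22.4, v₀ = 33.5, g = 9.81:
13.03 tan²θ − 54.6 tanθ + (35.43) = 0.
tanθ = [54.6 ± √(54.6² − 4 × 13.03 × (35.43))] / (2 × 13.03) = (54.6 ± 33.68) / 26.06, giving tanθ = 0.8026 or 3.388.
θ = 38.75° or 73.55°; the larger is 73.55°.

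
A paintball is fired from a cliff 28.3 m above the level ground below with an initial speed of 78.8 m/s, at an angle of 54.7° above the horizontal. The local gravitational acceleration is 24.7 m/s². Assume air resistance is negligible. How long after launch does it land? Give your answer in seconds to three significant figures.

Components: vₓ = 78.80 cos 54.7° = 45.54 m/s, v_y0 = 78.80 sin 54.7° = 64.31 m/s.
Vertical motion (up positive, ground at y = 0): 12.35 t² − (64.31) t − 28.3 = 0, so t = (64.31 + √(64.31² + 2·24.7·28.3)) / 24.7 = (64.31 + 74.39) / 24.7 = 5.615 s.

5.62 s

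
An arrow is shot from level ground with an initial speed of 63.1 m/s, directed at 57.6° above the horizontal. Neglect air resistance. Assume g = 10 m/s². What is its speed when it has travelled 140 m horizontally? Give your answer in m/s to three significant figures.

vₓ = 63.10 cos 57.6° = 33.81 m/s; v_y0 = 63.10 sin 57.6° = 53.28 m/s.
At x = 140 m, t = x/vₓ = 140/33.81 = 4.141 s.
Vertical velocity there: v_y = v_y0 − g t = 53.28 − 10.0 × 4.141 = 11.87 m/s.
Speed: √(vₓ² + v_y²) = √(33.81² + 11.87²) = 35.83 m/s.

35.8 m/s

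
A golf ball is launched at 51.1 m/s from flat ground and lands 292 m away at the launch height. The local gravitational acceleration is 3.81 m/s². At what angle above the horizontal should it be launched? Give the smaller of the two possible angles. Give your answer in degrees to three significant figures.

From R = (v₀²/g) sin 2θ: sin 2θ = 3.81 × 292 / 2611.2 = 0.4261.
2θ = 25.22° or 180° − 25.22° = 154.8°, so θ = 12.61° or 77.39°.
The smaller angle is 12.61°.

12.6°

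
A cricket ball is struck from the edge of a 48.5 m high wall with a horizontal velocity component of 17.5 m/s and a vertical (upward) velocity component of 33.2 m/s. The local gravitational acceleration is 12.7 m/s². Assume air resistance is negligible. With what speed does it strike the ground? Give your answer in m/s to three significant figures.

51.4 m/s

Vertical motion (up positive, ground at y = 0): 6.350 t² − (33.20) t − 48.5 = 0, so t = (33.20 + √(33.20² + 2·12.7·48.5)) / 12.7 = (33.20 + 48.31) / 12.7 = 6.418 s.
Vertical velocity at impact: v_y = v_y0 − g t = 33.20 − 12.7 × 6.418 = −48.31 m/s.
Speed: |v| = √(vₓ² + v_y²) = √(17.50² + 48.31²) = 51.38 m/s.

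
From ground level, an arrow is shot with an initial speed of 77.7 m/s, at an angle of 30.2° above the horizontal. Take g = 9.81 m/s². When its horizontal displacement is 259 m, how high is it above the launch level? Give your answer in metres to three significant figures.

77.8 m

Horizontal component vₓ = 77.70 cos 30.2° = 67.15 m/s; vertical v_y0 = 77.70 sin 30.2° = 39.08 m/s.
At x = 259 m, t = x/vₓ = 259/67.15 = 3.857 s.
Height: y = v_y0 t − ½ g t² = 39.08 × 3.857 − 4.905 × 3.857² = 150.7 − 72.96 = 77.78 m.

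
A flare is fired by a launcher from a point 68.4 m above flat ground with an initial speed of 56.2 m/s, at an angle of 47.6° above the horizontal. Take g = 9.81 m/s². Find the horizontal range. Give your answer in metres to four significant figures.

374.2 m

vₓ = 56.20 cos 47.6° = 37.90 m/s; v_y0 = 56.20 sin 47.6° = 41.50 m/s.
Vertical motion (up positive, ground at y = 0): 4.905 t² − (41.50) t − 68.4 = 0, so t = (41.50 + √(41.50² + 2·9.81·68.4)) / 9.81 = (41.50 + 55.36) / 9.81 = 9.873 s.
Horizontal distance: R = vₓ t = 37.90 × 9.873 = 374.2 m.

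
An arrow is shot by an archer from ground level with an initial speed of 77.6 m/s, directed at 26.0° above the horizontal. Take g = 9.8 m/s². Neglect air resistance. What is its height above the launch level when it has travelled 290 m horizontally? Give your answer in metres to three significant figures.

56.7 m

Horizontal component vₓ = 77.60 cos 26.0° = 69.75 m/s; vertical v_y0 = 77.60 sin 26.0° = 34.02 m/s.
At x = 290 m, t = x/vₓ = 290/69.75 = 4.158 s.
Height: y = v_y0 t − ½ g t² = 34.02 × 4.158 − 4.900 × 4.158² = 141.4 − 84.71 = 56.73 m.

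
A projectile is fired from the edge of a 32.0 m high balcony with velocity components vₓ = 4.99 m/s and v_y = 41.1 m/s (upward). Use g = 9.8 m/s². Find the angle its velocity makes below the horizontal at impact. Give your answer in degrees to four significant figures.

Vertical motion (up positive, ground at y = 0): 4.900 t² − (41.10) t − 32.0 = 0, so t = (41.10 + √(41.10² + 2·9.80·32.0)) / 9.80 = (41.10 + 48.13) / 9.80 = 9.105 s.
At impact: v_y = v_y0 − g t = −48.13 m/s; vₓ = 4.990 m/s.
Angle below horizontal: arctan(|v_y|/vₓ) = arctan(48.13/4.990) = 84.08°.

84.08°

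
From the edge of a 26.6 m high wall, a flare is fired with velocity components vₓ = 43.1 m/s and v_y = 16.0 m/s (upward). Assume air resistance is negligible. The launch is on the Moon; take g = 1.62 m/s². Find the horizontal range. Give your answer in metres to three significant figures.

918 m

The projectile lands when y = 26.6 + (16.00) t − ½·1.62·t² = 0. Positive root: t = (16.00 + √(16.00² + 2·1.62·26.6)) / 1.62 = (16.00 + 18.50) / 1.62 = 21.30 s.
Horizontal distance: R = vₓ t = 43.10 × 21.30 = 917.8 m.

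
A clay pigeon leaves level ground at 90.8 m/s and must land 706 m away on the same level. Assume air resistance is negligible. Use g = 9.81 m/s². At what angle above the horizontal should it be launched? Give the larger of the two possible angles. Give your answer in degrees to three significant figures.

R = v₀² sin 2θ / g gives sin 2θ = gR/v₀² = 9.81·706/90.8² = 0.8400.
2θ = 57.14° or 180° − 57.14° = 122.9°, so θ = 28.57° or 61.43°.
The larger angle is 61.43°.

61.4°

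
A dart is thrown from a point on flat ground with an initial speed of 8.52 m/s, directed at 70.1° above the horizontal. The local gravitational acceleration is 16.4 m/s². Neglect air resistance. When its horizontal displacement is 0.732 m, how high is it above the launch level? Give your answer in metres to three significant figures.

1.50 m

vₓ = 8.520 cos 70.1° = 2.900 m/s; v_y0 = 8.520 sin 70.1° = 8.011 m/s.
Time to reach x = 0.732 m: t = x/vₓ = 0.732/2.900 = 0.2524 s.
Height: y = v_y0 t − ½ g t² = 8.011 × 0.2524 − 8.200 × 0.2524² = 2.022 − 0.5224 = 1.500 m.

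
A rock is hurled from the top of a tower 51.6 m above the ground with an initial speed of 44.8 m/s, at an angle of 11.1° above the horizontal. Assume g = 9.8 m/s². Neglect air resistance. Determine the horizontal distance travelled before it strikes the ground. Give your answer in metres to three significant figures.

187 m

Horizontal component vₓ = 44.80 cos 11.1° = 43.96 m/s; vertical v_y0 = 44.80 sin 11.1° = 8.625 m/s.
The projectile lands when y = 51.6 + (8.625) t − ½·9.80·t² = 0. Positive root: t = (8.625 + √(8.625² + 2·9.80·51.6)) / 9.80 = (8.625 + 32.95) / 9.80 = 4.242 s.
Horizontal distance: R = vₓ t = 43.96 × 4.242 = 186.5 m.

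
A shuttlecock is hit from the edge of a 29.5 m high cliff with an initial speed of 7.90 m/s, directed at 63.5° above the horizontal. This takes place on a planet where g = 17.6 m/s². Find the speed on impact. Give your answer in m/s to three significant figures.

Horizontal component vₓ = 7.900 cos 63.5° = 3.525 m/s; vertical v_y0 = 7.900 sin 63.5° = 7.070 m/s.
With up positive and y = 0 at the ground: y(t) = 29.5 + (7.070) t − 8.800 t². Setting y = 0 and taking the positive root: t = [7.070 + √(7.070² + 2·17.6·29.5)] / 17.6 = (7.070 + 32.99) / 17.6 = 2.276 s.
Vertical velocity at impact: v_y = v_y0 − g t = 7.070 − 17.6 × 2.276 = −32.99 m/s.
Speed: |v| = √(vₓ² + v_y²) = √(3.525² + 32.99²) = 33.18 m/s.

33.2 m/s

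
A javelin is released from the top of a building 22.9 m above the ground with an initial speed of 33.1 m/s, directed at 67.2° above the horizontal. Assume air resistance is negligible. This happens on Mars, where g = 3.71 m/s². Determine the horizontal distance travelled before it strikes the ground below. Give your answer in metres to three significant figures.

Horizontal component vₓ = 33.10 cos 67.2° = 12.83 m/s; vertical v_y0 = 33.10 sin 67.2° = 30.51 m/s.
The projectile lands when y = 22.9 + (30.51) t − ½·3.71·t² = 0. Positive root: t = (30.51 + √(30.51² + 2·3.71·22.9)) / 3.71 = (30.51 + 33.18) / 3.71 = 17.17 s.
Horizontal distance: R = vₓ t = 12.83 × 17.17 = 220.2 m.

220 m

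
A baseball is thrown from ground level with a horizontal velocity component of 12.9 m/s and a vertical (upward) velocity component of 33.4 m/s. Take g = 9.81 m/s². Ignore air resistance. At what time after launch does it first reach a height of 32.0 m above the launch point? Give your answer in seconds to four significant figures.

Require v_y0 t − ½ g t² = 32.0, i.e. 4.905 t² − 33.40 t + 32.0 = 0.
t = [33.40 ± √(33.40² − 2·9.81·32.0)] / 9.81 = (33.40 ± 22.08) / 9.81, so t = 1.153 s or t = 5.656 s.
The first (ascending) time is 1.153 s.

1.153 s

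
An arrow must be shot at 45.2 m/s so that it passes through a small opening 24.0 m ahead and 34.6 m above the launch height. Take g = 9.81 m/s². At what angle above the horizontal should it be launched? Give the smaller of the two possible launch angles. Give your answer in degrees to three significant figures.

58.9°

Trajectory: y = x tanθ − g x² (1 + tan²θ)/(2v₀²). With x = 24.0, y = 34.6, v₀ = 45.2, g = 9.81:
1.383 tan²θ − 24.0 tanθ + (35.98) = 0.
tanθ = [24.0 ± √(24.0² − 4 × 1.383 × (35.98))] / (2 × 1.383) = (24.0 ± 19.42) / 2.766, giving tanθ = 1.658 or 15.70.
θ = 58.90° or 86.35°; the smaller is 58.90°.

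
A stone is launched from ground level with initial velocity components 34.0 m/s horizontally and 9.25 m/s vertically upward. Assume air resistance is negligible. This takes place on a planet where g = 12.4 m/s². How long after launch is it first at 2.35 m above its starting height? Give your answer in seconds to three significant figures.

0.325 s

Require v_y0 t − ½ g t² = 2.35, i.e. 6.200 t² − 9.250 t + 2.35 = 0.
Quadratic formula: t = (9.250 ± √27.282) / 12.4 = (9.250 ± 5.223) / 12.4 → t = 0.3247 s or 1.167 s.
The first (ascending) time is 0.3247 s.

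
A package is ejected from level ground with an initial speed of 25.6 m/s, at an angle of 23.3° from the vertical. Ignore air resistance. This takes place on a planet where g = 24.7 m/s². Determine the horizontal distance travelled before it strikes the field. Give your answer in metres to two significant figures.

19 m

Components: vₓ = 25.60 sin 23.3° = 10.13 m/s, v_y0 = 25.60 cos 23.3° = 23.51 m/s.
Time aloft: T = 2 v_y0 / g = 2 × 23.51 / 24.7 = 1.904 s.
Horizontal distance R = vₓ T = 10.13 × 1.904 = 19.28 m.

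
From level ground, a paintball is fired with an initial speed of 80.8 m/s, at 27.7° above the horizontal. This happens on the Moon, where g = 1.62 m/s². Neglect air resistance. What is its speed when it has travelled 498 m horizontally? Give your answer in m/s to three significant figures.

76.2 m/s

Components: vₓ = 80.80 cos 27.7° = 71.54 m/s, v_y0 = 80.80 sin 27.7° = 37.56 m/s.
At x = 498 m, t = x/vₓ = 498/71.54 = 6.961 s.
Vertical velocity there: v_y = v_y0 − g t = 37.56 − 1.62 × 6.961 = 26.28 m/s.
Speed: √(vₓ² + v_y²) = √(71.54² + 26.28²) = 76.21 m/s.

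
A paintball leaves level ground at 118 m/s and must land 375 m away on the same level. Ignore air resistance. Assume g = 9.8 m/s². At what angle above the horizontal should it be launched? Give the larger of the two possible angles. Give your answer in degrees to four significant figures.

82.35°

Level-ground range R = v₀² sin(2θ)/g ⇒ sin(2θ) = gR/v₀² = 9.80 × 375 / 118² = 0.2639.
2θ = 15.30° or 180° − 15.30° = 164.7°, so θ = 7.652° or 82.35°.
The larger angle is 82.35°.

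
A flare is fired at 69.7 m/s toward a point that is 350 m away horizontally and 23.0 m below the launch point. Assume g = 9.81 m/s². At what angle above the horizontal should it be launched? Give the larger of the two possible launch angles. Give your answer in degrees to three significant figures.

68.2°

Trajectory: y = x tanθ − g x² (1 + tan²θ)/(2v₀²). With x = 350, y = −23.0, v₀ = 69.7, g = 9.81:
123.7 tan²θ − 350 tanθ + (100.7) = 0.
tanθ = [350 ± √(350² − 4 × 123.7 × (100.7))] / (2 × 123.7) = (350 ± 269.6) / 247.4, giving tanθ = 0.3250 or 2.505.
θ = 18.00° or 68.24°; the larger is 68.24°.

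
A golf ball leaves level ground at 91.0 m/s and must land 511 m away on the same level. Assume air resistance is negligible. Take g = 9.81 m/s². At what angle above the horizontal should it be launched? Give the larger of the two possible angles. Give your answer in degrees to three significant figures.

71.4°

From R = (v₀²/g) sin 2θ: sin 2θ = 9.81 × 511 / 8281.0 = 0.6054.
2θ = 37.25° or 180° − 37.25° = 142.7°, so θ = 18.63° or 71.37°.
The larger angle is 71.37°.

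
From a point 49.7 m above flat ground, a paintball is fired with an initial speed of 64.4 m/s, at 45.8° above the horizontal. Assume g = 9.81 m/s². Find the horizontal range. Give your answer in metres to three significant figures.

Resolve: vₓ = 64.40 cos 45.8° = 44.90 m/s and v_y0 = 64.40 sin 45.8° = 46.17 m/s.
With up positive and y = 0 at the ground: y(t) = 49.7 + (46.17) t − 4.905 t². Setting y = 0 and taking the positive root: t = [46.17 + √(46.17² + 2·9.81·49.7)] / 9.81 = (46.17 + 55.74) / 9.81 = 10.39 s.
Horizontal distance: R = vₓ t = 44.90 × 10.39 = 466.4 m.

466 m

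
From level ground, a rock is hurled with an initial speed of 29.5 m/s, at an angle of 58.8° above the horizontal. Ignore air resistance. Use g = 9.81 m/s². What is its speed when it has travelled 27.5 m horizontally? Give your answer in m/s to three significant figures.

17.1 m/s

vₓ = 29.50 cos 58.8° = 15.28 m/s; v_y0 = 29.50 sin 58.8° = 25.23 m/s.
Time to reach x = 27.5 m: t = x/vₓ = 27.5/15.28 = 1.800 s.
Vertical velocity there: v_y = v_y0 − g t = 25.23 − 9.81 × 1.800 = 7.580 m/s.
Speed: √(vₓ² + v_y²) = √(15.28² + 7.580²) = 17.06 m/s.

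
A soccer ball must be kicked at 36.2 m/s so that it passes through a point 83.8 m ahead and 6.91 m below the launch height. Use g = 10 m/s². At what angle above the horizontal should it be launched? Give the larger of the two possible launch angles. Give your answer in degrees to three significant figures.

Trajectory: y = x tanθ − g x² (1 + tan²θ)/(2v₀²). With x = 83.8, y = −6.91, v₀ = 36.2, g = 10.0:
26.79 tan²θ − 83.8 tanθ + (19.88) = 0.
tanθ = [83.8 ± √(83.8² − 4 × 26.79 × (19.88))] / (2 × 26.79) = (83.8 ± 69.94) / 53.59, giving tanθ = 0.2587 or 2.869.
θ = 14.50° or 70.78°; the larger is 70.78°.

70.8°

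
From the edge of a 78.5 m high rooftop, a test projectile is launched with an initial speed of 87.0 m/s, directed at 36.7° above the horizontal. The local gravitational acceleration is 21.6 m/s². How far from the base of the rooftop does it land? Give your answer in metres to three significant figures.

Resolve: vₓ = 87.00 cos 36.7° = 69.75 m/s and v_y0 = 87.00 sin 36.7° = 51.99 m/s.
With up positive and y = 0 at the ground: y(t) = 78.5 + (51.99) t − 10.80 t². Setting y = 0 and taking the positive root: t = [51.99 + √(51.99² + 2·21.6·78.5)] / 21.6 = (51.99 + 78.07) / 21.6 = 6.021 s.
Horizontal distance: R = vₓ t = 69.75 × 6.021 = 420.0 m.

420 m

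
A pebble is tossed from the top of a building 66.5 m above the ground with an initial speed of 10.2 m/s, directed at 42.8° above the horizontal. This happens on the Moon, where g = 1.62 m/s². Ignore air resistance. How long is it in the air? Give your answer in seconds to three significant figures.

vₓ = 10.20 cos 42.8° = 7.484 m/s; v_y0 = 10.20 sin 42.8° = 6.930 m/s.
Vertical motion (up positive, ground at y = 0): 0.8100 t² − (6.930) t − 66.5 = 0, so t = (6.930 + √(6.930² + 2·1.62·66.5)) / 1.62 = (6.930 + 16.23) / 1.62 = 14.30 s.

14.3 s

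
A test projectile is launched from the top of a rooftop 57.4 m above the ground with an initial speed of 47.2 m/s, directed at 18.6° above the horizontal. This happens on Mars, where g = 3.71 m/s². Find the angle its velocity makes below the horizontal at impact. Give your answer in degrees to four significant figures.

29.73°

Resolve: vₓ = 47.20 cos 18.6° = 44.73 m/s and v_y0 = 47.20 sin 18.6° = 15.05 m/s.
The projectile lands when y = 57.4 + (15.05) t − ½·3.71·t² = 0. Positive root: t = (15.05 + √(15.05² + 2·3.71·57.4)) / 3.71 = (15.05 + 25.55) / 3.71 = 10.94 s.
At impact: v_y = v_y0 − g t = −25.55 m/s; vₓ = 44.73 m/s.
Angle below horizontal: arctan(|v_y|/vₓ) = arctan(25.55/44.73) = 29.73°.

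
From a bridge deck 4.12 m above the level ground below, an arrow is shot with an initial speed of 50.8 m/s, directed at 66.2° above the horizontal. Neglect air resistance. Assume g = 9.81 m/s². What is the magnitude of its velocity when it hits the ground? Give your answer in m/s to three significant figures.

Horizontal component vₓ = 50.80 cos 66.2° = 20.50 m/s; vertical v_y0 = 50.80 sin 66.2° = 46.48 m/s.
Vertical motion (up positive, ground at y = 0): 4.905 t² − (46.48) t − 4.12 = 0, so t = (46.48 + √(46.48² + 2·9.81·4.12)) / 9.81 = (46.48 + 47.34) / 9.81 = 9.564 s.
Vertical velocity at impact: v_y = v_y0 − g t = 46.48 − 9.81 × 9.564 = −47.34 m/s.
Speed: |v| = √(vₓ² + v_y²) = √(20.50² + 47.34²) = 51.59 m/s.

51.6 m/s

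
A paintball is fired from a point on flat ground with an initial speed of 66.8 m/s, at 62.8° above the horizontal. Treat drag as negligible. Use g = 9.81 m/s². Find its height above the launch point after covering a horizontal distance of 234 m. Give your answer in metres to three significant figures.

167 m

vₓ = 66.80 cos 62.8° = 30.53 m/s; v_y0 = 66.80 sin 62.8° = 59.41 m/s.
At x = 234 m, t = x/vₓ = 234/30.53 = 7.664 s.
Height: y = v_y0 t − ½ g t² = 59.41 × 7.664 − 4.905 × 7.664² = 455.3 − 288.1 = 167.2 m.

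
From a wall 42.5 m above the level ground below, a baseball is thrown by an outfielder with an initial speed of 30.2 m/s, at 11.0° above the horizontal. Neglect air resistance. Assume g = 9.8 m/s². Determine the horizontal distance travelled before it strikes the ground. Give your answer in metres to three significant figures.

Components: vₓ = 30.20 cos 11.0° = 29.65 m/s, v_y0 = 30.20 sin 11.0° = 5.762 m/s.
Vertical motion (up positive, ground at y = 0): 4.900 t² − (5.762) t − 42.5 = 0, so t = (5.762 + √(5.762² + 2·9.80·42.5)) / 9.80 = (5.762 + 29.43) / 9.80 = 3.591 s.
Horizontal distance: R = vₓ t = 29.65 × 3.591 = 106.5 m.

106 m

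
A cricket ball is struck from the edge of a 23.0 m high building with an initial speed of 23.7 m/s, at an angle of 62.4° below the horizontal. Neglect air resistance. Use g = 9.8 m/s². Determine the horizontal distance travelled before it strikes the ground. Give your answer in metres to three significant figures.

vₓ = 23.70 cos 62.4° = 10.98 m/s; v_y0 = −21.00 m/s (downward).
With up positive and y = 0 at the ground: y(t) = 23.0 + (−21.00) t − 4.900 t². Setting y = 0 and taking the positive root: t = [−21.00 + √(21.00² + 2·9.80·23.0)] / 9.80 = (−21.00 + 29.87) / 9.80 = 0.9043 s.
Horizontal distance: R = vₓ t = 10.98 × 0.9043 = 9.929 m.

9.93 m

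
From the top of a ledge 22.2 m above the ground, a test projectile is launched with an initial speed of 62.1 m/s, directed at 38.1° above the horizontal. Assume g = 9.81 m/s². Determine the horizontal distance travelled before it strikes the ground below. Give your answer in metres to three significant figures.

408 m

Resolve: vₓ = 62.10 cos 38.1° = 48.87 m/s and v_y0 = 62.10 sin 38.1° = 38.32 m/s.
With up positive and y = 0 at the ground: y(t) = 22.2 + (38.32) t − 4.905 t². Setting y = 0 and taking the positive root: t = [38.32 + √(38.32² + 2·9.81·22.2)] / 9.81 = (38.32 + 43.63) / 9.81 = 8.354 s.
Horizontal distance: R = vₓ t = 48.87 × 8.354 = 408.2 m.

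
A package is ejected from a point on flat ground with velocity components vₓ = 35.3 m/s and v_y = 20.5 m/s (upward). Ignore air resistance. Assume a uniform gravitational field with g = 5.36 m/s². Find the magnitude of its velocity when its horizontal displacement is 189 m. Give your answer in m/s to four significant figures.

x = vₓ t ⇒ t = 189/35.30 = 5.354 s.
Vertical velocity there: v_y = v_y0 − g t = 20.50 − 5.36 × 5.354 = −8.198 m/s.
Speed: √(vₓ² + v_y²) = √(35.30² + 8.198²) = 36.24 m/s.

36.24 m/s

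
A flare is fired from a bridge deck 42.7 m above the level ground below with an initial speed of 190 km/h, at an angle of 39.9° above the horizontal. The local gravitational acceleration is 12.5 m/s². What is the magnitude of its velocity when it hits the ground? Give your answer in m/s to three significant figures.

62.1 m/s

Convert: 190 km/h = 190/3.6 = 52.78 m/s.
Resolve: vₓ = 52.78 cos 39.9° = 40.49 m/s and v_y0 = 52.78 sin 39.9° = 33.85 m/s.
Vertical motion (up positive, ground at y = 0): 6.250 t² − (33.85) t − 42.7 = 0, so t = (33.85 + √(33.85² + 2·12.5·42.7)) / 12.5 = (33.85 + 47.05) / 12.5 = 6.472 s.
Vertical velocity at impact: v_y = v_y0 − g t = 33.85 − 12.5 × 6.472 = −47.05 m/s.
Speed: |v| = √(vₓ² + v_y²) = √(40.49² + 47.05²) = 62.07 m/s.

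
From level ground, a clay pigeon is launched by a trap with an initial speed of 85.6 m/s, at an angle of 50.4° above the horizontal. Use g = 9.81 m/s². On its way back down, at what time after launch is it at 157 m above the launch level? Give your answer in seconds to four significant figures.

10.36 s

Components: vₓ = 85.60 cos 50.4° = 54.56 m/s, v_y0 = 85.60 sin 50.4° = 65.96 m/s.
Require v_y0 t − ½ g t² = 157, i.e. 4.905 t² − 65.96 t + 157 = 0.
t = [65.96 ± √(65.96² − 2·9.81·157)] / 9.81 = (65.96 ± 35.63) / 9.81, so t = 3.091 s or t = 10.36 s.
The descending-branch root is 10.36 s.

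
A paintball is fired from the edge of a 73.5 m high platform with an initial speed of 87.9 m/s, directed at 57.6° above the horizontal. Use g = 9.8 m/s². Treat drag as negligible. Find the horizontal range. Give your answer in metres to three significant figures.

Horizontal component vₓ = 87.90 cos 57.6° = 47.10 m/s; vertical v_y0 = 87.90 sin 57.6° = 74.22 m/s.
Vertical motion (up positive, ground at y = 0): 4.900 t² − (74.22) t − 73.5 = 0, so t = (74.22 + √(74.22² + 2·9.80·73.5)) / 9.80 = (74.22 + 83.36) / 9.80 = 16.08 s.
Horizontal distance: R = vₓ t = 47.10 × 16.08 = 757.3 m.

757 m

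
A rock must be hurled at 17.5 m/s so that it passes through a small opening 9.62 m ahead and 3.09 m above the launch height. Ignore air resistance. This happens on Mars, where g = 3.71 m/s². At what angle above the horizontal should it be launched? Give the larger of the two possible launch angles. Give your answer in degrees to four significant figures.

86.59°

Trajectory: y = x tanθ − g x² (1 + tan²θ)/(2v₀²). With x = 9.62, y = 3.09, v₀ = 17.5, g = 3.71:
0.5606 tan²θ − 9.62 tanθ + (3.651) = 0.
tanθ = [9.62 ± √(9.62² − 4 × 0.5606 × (3.651))] / (2 × 0.5606) = (9.62 ± 9.185) / 1.121, giving tanθ = 0.3883 or 16.77.
θ = 21.22° or 86.59°; the larger is 86.59°.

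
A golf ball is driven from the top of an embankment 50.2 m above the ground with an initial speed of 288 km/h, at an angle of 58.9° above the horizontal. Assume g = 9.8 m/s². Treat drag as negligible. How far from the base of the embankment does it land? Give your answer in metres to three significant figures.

607 m

Convert: 288 km/h = 288/3.6 = 80.00 m/s.
Resolve: vₓ = 80.00 cos 58.9° = 41.32 m/s and v_y0 = 80.00 sin 58.9° = 68.50 m/s.
With up positive and y = 0 at the ground: y(t) = 50.2 + (68.50) t − 4.900 t². Setting y = 0 and taking the positive root: t = [68.50 + √(68.50² + 2·9.80·50.2)] / 9.80 = (68.50 + 75.34) / 9.80 = 14.68 s.
Horizontal distance: R = vₓ t = 41.32 × 14.68 = 606.5 m.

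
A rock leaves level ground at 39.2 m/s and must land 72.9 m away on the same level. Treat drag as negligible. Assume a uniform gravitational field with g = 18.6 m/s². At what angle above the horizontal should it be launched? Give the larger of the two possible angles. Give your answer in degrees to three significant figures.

Level-ground range R = v₀² sin(2θ)/g ⇒ sin(2θ) = gR/v₀² = 18.6 × 72.9 / 39.2² = 0.8824.
2θ = 61.93° or 180° − 61.93° = 118.1°, so θ = 30.97° or 59.03°.
The larger angle is 59.03°.

59.0°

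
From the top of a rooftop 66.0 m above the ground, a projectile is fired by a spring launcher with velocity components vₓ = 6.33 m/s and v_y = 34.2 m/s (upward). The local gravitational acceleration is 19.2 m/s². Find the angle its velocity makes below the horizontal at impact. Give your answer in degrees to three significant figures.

84.1°

The projectile lands when y = 66.0 + (34.20) t − ½·19.2·t² = 0. Positive root: t = (34.20 + √(34.20² + 2·19.2·66.0)) / 19.2 = (34.20 + 60.86) / 19.2 = 4.951 s.
At impact: v_y = v_y0 − g t = −60.86 m/s; vₓ = 6.330 m/s.
Angle below horizontal: arctan(|v_y|/vₓ) = arctan(60.86/6.330) = 84.06°.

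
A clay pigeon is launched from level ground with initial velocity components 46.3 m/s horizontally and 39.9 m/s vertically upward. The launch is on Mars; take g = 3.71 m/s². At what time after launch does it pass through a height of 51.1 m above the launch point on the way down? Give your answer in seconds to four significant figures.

20.14 s

Height y(t) = 39.90 t − 1.855 t² = 51.1 gives 1.855 t² − 39.90 t + 51.1 = 0.
t = [39.90 ± √(39.90² − 2·3.71·51.1)] / 3.71 = (39.90 ± 34.83) / 3.71, so t = 1.368 s or t = 20.14 s.
The descending-branch root is 20.14 s.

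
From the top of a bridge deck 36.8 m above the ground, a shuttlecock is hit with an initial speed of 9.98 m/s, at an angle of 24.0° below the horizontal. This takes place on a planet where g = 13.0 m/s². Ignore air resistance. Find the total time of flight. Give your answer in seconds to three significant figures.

Horizontal component vₓ = 9.980 cos 24.0° = 9.117 m/s; vertical v_y0 = −4.059 m/s (downward).
With up positive and y = 0 at the ground: y(t) = 36.8 + (−4.059) t − 6.500 t². Setting y = 0 and taking the positive root: t = [−4.059 + √(4.059² + 2·13.0·36.8)] / 13.0 = (−4.059 + 31.20) / 13.0 = 2.088 s.

2.09 s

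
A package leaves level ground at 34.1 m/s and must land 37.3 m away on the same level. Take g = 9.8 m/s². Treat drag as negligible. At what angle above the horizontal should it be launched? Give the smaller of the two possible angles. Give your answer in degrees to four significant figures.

From R = (v₀²/g) sin 2θ: sin 2θ = 9.80 × 37.3 / 1162.8 = 0.3144.
2θ = 18.32° or 180° − 18.32° = 161.7°, so θ = 9.161° or 80.84°.
The smaller angle is 9.161°.

9.161°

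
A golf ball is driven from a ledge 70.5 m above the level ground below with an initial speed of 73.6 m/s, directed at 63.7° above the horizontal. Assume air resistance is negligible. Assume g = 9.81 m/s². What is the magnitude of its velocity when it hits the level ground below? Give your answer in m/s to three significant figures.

Resolve: vₓ = 73.60 cos 63.7° = 32.61 m/s and v_y0 = 73.60 sin 63.7° = 65.98 m/s.
Vertical motion (up positive, ground at y = 0): 4.905 t² − (65.98) t − 70.5 = 0, so t = (65.98 + √(65.98² + 2·9.81·70.5)) / 9.81 = (65.98 + 75.74) / 9.81 = 14.45 s.
Vertical velocity at impact: v_y = v_y0 − g t = 65.98 − 9.81 × 14.45 = −75.74 m/s.
Speed: |v| = √(vₓ² + v_y²) = √(32.61² + 75.74²) = 82.46 m/s.

82.5 m/s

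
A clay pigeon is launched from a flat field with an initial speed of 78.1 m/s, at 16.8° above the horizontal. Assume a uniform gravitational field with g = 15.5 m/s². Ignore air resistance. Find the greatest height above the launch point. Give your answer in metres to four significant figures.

16.44 m

Components: vₓ = 78.10 cos 16.8° = 74.77 m/s, v_y0 = 78.10 sin 16.8° = 22.57 m/s.
At the apex v_y = 0, so H = v_y0²/(2g) = 22.57²/31.00 = 16.44 m.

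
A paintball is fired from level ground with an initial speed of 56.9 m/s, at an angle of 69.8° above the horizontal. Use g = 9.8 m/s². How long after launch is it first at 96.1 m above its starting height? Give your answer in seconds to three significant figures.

2.27 s

vₓ = 56.90 cos 69.8° = 19.65 m/s; v_y0 = 56.90 sin 69.8° = 53.40 m/s.
Require v_y0 t − ½ g t² = 96.1, i.e. 4.900 t² − 53.40 t + 96.1 = 0.
t = [53.40 ± √(53.40² − 2·9.80·96.1)] / 9.80 = (53.40 ± 31.11) / 9.80, so t = 2.274 s or t = 8.624 s.
The first (ascending) time is 2.274 s.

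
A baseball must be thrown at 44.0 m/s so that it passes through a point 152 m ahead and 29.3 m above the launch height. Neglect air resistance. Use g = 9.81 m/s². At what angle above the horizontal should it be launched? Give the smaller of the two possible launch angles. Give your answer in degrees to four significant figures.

40.96°

Trajectory: y = x tanθ − g x² (1 + tan²θ)/(2v₀²). With x = 152, y = 29.3, v₀ = 44.0, g = 9.81:
58.54 tan²θ − 152 tanθ + (87.84) = 0.
tanθ = [152 ± √(152² − 4 × 58.54 × (87.84))] / (2 × 58.54) = (152 ± 50.38) / 117.1, giving tanθ = 0.8680 or 1.729.
θ = 40.96° or 59.95°; the smaller is 40.96°.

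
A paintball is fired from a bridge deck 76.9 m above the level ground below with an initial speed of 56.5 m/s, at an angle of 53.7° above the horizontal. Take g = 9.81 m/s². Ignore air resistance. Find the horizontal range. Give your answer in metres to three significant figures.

359 m

Horizontal component vₓ = 56.50 cos 53.7° = 33.45 m/s; vertical v_y0 = 56.50 sin 53.7° = 45.53 m/s.
Vertical motion (up positive, ground at y = 0): 4.905 t² − (45.53) t − 76.9 = 0, so t = (45.53 + √(45.53² + 2·9.81·76.9)) / 9.81 = (45.53 + 59.85) / 9.81 = 10.74 s.
Horizontal distance: R = vₓ t = 33.45 × 10.74 = 359.3 m.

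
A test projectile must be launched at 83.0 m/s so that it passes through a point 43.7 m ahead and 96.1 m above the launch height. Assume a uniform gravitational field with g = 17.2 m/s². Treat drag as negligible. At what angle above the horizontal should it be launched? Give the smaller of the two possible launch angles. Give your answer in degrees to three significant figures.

Trajectory: y = x tanθ − g x² (1 + tan²θ)/(2v₀²). With x = 43.7, y = 96.1, v₀ = 83.0, g = 17.2:
2.384 tan²θ − 43.7 tanθ + (98.48) = 0.
tanθ = [43.7 ± √(43.7² − 4 × 2.384 × (98.48))] / (2 × 2.384) = (43.7 ± 31.15) / 4.768, giving tanθ = 2.631 or 15.70.
θ = 69.19° or 86.36°; the smaller is 69.19°.

69.2°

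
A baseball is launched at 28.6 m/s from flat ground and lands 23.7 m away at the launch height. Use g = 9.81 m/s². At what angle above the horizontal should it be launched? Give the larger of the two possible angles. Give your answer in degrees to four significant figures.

Level-ground range R = v₀² sin(2θ)/g ⇒ sin(2θ) = gR/v₀² = 9.81 × 23.7 / 28.6² = 0.2842.
2θ = 16.51° or 180° − 16.51° = 163.5°, so θ = 8.257° or 81.74°.
The larger angle is 81.74°.

81.74°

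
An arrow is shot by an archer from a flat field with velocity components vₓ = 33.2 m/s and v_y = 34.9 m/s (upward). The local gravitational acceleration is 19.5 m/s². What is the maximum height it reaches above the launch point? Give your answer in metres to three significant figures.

31.2 m

Peak height H = v_y0² / (2g) = 1218.0 / 39.00 = 31.23 m.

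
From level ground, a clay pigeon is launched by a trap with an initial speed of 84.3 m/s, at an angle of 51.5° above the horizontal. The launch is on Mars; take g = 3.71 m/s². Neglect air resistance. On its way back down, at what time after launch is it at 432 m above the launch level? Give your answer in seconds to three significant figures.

26.9 s

Components: vₓ = 84.30 cos 51.5° = 52.48 m/s, v_y0 = 84.30 sin 51.5° = 65.97 m/s.
Require v_y0 t − ½ g t² = 432, i.e. 1.855 t² − 65.97 t + 432 = 0.
Quadratic formula: t = (65.97 ± √1147.1) / 3.71 = (65.97 ± 33.87) / 3.71 → t = 8.654 s or 26.91 s.
The descending-branch root is 26.91 s.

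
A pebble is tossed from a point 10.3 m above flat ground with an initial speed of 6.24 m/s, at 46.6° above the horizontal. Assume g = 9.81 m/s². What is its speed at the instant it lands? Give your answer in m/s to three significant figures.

15.5 m/s

Resolve: vₓ = 6.240 cos 46.6° = 4.287 m/s and v_y0 = 6.240 sin 46.6° = 4.534 m/s.
The projectile lands when y = 10.3 + (4.534) t − ½·9.81·t² = 0. Positive root: t = (4.534 + √(4.534² + 2·9.81·10.3)) / 9.81 = (4.534 + 14.92) / 9.81 = 1.983 s.
Vertical velocity at impact: v_y = v_y0 − g t = 4.534 − 9.81 × 1.983 = −14.92 m/s.
Speed: |v| = √(vₓ² + v_y²) = √(4.287² + 14.92²) = 15.52 m/s.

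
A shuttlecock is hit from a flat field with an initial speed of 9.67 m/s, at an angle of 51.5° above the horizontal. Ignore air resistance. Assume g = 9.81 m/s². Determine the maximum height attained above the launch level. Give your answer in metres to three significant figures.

Horizontal component vₓ = 9.670 cos 51.5° = 6.020 m/s; vertical v_y0 = 9.670 sin 51.5° = 7.568 m/s.
Maximum height: H = v_y0² / (2g) = 7.568² / (2 × 9.81) = 2.919 m.

2.92 m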